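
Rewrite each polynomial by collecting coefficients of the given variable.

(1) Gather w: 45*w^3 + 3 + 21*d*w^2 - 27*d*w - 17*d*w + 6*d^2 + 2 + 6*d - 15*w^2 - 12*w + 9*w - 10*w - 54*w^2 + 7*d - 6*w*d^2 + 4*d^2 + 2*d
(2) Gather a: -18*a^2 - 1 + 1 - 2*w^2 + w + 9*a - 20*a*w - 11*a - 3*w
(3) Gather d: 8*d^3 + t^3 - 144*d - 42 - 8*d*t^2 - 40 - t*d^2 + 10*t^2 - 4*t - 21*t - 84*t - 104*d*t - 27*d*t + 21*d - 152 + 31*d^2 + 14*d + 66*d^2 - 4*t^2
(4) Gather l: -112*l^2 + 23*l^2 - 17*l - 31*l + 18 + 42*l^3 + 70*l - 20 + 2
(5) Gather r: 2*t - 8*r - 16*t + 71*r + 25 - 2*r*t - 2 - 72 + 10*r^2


(1) = 10*d^2 + 15*d + 45*w^3 + w^2*(21*d - 69) + w*(-6*d^2 - 44*d - 13) + 5
(2) = -18*a^2 + a*(-20*w - 2) - 2*w^2 - 2*w
(3) = 8*d^3 + d^2*(97 - t) + d*(-8*t^2 - 131*t - 109) + t^3 + 6*t^2 - 109*t - 234
(4) = 42*l^3 - 89*l^2 + 22*l
(5) = 10*r^2 + r*(63 - 2*t) - 14*t - 49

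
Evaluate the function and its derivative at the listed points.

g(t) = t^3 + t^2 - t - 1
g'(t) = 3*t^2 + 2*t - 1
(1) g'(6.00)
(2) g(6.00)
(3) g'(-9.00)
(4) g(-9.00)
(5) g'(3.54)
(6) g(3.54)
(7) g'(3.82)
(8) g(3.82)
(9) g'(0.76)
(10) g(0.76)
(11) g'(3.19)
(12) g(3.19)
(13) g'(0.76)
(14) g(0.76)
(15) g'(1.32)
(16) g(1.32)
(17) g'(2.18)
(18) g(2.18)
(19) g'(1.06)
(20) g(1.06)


(1) = 119.00
(2) = 245.00
(3) = 224.00
(4) = -640.00
(5) = 43.67
(6) = 52.35
(7) = 50.42
(8) = 65.52
(9) = 2.25
(10) = -0.74
(11) = 35.91
(12) = 38.45
(13) = 2.25
(14) = -0.74
(15) = 6.87
(16) = 1.72
(17) = 17.62
(18) = 11.93
(19) = 4.49
(20) = 0.25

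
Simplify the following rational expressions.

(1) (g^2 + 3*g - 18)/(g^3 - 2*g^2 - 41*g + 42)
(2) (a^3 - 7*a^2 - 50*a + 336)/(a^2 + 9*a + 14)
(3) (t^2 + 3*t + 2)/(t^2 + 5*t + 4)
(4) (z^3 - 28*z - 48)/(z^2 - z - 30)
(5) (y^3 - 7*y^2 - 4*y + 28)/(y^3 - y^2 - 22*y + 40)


(1) = (g - 3)/(g^2 - 8*g + 7)
(2) = (a^2 - 14*a + 48)/(a + 2)
(3) = (t + 2)/(t + 4)
(4) = (z^2 + 6*z + 8)/(z + 5)
(5) = (y^2 - 5*y - 14)/(y^2 + y - 20)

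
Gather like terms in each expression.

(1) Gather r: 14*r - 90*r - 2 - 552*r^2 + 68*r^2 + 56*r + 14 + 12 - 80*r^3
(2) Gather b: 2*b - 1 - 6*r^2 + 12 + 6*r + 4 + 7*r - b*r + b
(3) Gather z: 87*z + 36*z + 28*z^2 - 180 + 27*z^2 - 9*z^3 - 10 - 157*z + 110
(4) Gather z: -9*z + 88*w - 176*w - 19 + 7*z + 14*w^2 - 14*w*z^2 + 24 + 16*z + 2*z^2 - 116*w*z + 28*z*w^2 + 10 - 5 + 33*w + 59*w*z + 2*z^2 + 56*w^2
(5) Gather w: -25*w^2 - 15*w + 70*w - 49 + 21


(1) = -80*r^3 - 484*r^2 - 20*r + 24
(2) = b*(3 - r) - 6*r^2 + 13*r + 15
(3) = -9*z^3 + 55*z^2 - 34*z - 80
(4) = 70*w^2 - 55*w + z^2*(4 - 14*w) + z*(28*w^2 - 57*w + 14) + 10
(5) = -25*w^2 + 55*w - 28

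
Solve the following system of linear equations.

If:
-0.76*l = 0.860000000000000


Then:
l = -1.13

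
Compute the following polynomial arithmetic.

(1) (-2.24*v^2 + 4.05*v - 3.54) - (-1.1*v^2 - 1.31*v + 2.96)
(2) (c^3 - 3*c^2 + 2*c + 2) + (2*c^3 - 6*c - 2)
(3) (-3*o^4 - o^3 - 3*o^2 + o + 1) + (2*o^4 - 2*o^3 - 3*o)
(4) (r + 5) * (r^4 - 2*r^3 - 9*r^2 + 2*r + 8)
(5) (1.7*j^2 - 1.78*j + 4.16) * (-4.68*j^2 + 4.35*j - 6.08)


(1) = -1.14*v^2 + 5.36*v - 6.5
(2) = 3*c^3 - 3*c^2 - 4*c
(3) = -o^4 - 3*o^3 - 3*o^2 - 2*o + 1
(4) = r^5 + 3*r^4 - 19*r^3 - 43*r^2 + 18*r + 40
(5) = -7.956*j^4 + 15.7254*j^3 - 37.5478*j^2 + 28.9184*j - 25.2928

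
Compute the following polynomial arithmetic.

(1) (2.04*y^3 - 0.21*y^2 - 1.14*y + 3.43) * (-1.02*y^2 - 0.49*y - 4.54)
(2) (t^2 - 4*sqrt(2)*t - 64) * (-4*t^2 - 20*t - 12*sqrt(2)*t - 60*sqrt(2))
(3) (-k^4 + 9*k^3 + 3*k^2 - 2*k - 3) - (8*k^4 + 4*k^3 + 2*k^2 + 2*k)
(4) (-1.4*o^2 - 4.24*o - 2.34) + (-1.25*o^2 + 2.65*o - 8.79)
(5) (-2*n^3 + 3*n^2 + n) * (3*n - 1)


(1) = -2.0808*y^5 - 0.7854*y^4 - 7.9959*y^3 - 1.9866*y^2 + 3.4949*y - 15.5722
(2) = -4*t^4 - 20*t^3 + 4*sqrt(2)*t^3 + 20*sqrt(2)*t^2 + 352*t^2 + 768*sqrt(2)*t + 1760*t + 3840*sqrt(2)
(3) = -9*k^4 + 5*k^3 + k^2 - 4*k - 3
(4) = -2.65*o^2 - 1.59*o - 11.13
(5) = -6*n^4 + 11*n^3 - n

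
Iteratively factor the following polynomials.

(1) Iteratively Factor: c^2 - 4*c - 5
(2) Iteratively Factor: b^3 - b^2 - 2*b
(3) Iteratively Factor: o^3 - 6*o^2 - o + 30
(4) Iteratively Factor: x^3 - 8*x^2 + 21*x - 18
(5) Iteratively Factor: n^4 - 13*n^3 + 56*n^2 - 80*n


(1) = (c + 1)*(c - 5)
(2) = (b - 2)*(b^2 + b) = (b - 2)*(b + 1)*(b)
(3) = (o - 3)*(o^2 - 3*o - 10) = (o - 3)*(o + 2)*(o - 5)
(4) = (x - 3)*(x^2 - 5*x + 6) = (x - 3)^2*(x - 2)
(5) = (n - 5)*(n^3 - 8*n^2 + 16*n) = (n - 5)*(n - 4)*(n^2 - 4*n) = n*(n - 5)*(n - 4)*(n - 4)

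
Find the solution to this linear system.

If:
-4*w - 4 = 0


Then:
w = -1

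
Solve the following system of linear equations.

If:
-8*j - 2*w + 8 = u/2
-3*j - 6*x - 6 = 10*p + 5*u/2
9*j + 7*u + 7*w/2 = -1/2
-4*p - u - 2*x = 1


Then:
j = -x/3 - 7/6
p = 341/588 - 127*x/294
u = -40*x/147 - 488/147
w = 206*x/147 + 1396/147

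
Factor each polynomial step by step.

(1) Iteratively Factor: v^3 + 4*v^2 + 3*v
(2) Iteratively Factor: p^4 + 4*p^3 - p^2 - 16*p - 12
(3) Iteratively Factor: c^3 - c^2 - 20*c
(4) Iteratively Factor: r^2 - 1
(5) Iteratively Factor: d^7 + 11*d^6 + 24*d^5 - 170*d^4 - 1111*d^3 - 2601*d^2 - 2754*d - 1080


(1) = (v + 1)*(v^2 + 3*v) = v*(v + 1)*(v + 3)
(2) = (p - 2)*(p^3 + 6*p^2 + 11*p + 6) = (p - 2)*(p + 1)*(p^2 + 5*p + 6) = (p - 2)*(p + 1)*(p + 3)*(p + 2)
(3) = (c - 5)*(c^2 + 4*c) = c*(c - 5)*(c + 4)
(4) = (r + 1)*(r - 1)
(5) = (d - 5)*(d^6 + 16*d^5 + 104*d^4 + 350*d^3 + 639*d^2 + 594*d + 216) = (d - 5)*(d + 3)*(d^5 + 13*d^4 + 65*d^3 + 155*d^2 + 174*d + 72) = (d - 5)*(d + 3)*(d + 4)*(d^4 + 9*d^3 + 29*d^2 + 39*d + 18) = (d - 5)*(d + 3)^2*(d + 4)*(d^3 + 6*d^2 + 11*d + 6) = (d - 5)*(d + 2)*(d + 3)^2*(d + 4)*(d^2 + 4*d + 3) = (d - 5)*(d + 2)*(d + 3)^3*(d + 4)*(d + 1)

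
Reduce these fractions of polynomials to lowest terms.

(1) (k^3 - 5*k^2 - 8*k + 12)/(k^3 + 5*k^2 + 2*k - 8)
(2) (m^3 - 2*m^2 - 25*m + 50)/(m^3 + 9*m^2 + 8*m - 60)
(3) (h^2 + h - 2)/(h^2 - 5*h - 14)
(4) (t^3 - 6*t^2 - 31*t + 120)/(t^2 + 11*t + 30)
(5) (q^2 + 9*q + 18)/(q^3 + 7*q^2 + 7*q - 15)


(1) = (k - 6)/(k + 4)
(2) = (m - 5)/(m + 6)
(3) = (h - 1)/(h - 7)
(4) = (t^2 - 11*t + 24)/(t + 6)
(5) = (q + 6)/(q^2 + 4*q - 5)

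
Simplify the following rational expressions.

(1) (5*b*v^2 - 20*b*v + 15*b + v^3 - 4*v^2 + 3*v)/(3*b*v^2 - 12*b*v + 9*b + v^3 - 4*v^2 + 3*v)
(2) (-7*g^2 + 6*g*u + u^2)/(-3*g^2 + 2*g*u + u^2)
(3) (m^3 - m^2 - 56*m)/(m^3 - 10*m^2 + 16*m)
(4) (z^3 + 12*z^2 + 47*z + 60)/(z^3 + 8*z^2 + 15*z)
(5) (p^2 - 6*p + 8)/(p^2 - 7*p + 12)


(1) = (5*b + v)/(3*b + v)
(2) = (7*g + u)/(3*g + u)
(3) = (m + 7)/(m - 2)
(4) = (z + 4)/z
(5) = (p - 2)/(p - 3)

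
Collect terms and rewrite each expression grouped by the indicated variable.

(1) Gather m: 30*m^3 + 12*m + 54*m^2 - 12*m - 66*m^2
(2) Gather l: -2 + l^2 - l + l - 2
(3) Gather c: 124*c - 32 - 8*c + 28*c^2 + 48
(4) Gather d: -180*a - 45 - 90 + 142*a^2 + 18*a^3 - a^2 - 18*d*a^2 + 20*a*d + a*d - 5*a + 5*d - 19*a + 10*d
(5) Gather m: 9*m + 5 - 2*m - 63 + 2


(1) = 30*m^3 - 12*m^2
(2) = l^2 - 4
(3) = 28*c^2 + 116*c + 16
(4) = 18*a^3 + 141*a^2 - 204*a + d*(-18*a^2 + 21*a + 15) - 135
(5) = 7*m - 56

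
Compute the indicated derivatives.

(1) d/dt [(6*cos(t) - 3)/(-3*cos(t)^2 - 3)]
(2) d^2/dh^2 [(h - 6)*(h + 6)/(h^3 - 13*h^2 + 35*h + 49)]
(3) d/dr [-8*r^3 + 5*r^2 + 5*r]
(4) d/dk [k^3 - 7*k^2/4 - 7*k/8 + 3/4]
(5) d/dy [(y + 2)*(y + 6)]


(1) = 2*(sin(t)^2 + cos(t))*sin(t)/(sin(t)^2 - 2)^2
(2) = 2*(h^4 + 14*h^3 - 174*h^2 + 734*h - 1319)/(h^7 - 25*h^6 + 213*h^5 - 573*h^4 - 861*h^3 + 3381*h^2 + 5831*h + 2401)
(3) = -24*r^2 + 10*r + 5
(4) = 3*k^2 - 7*k/2 - 7/8
(5) = 2*y + 8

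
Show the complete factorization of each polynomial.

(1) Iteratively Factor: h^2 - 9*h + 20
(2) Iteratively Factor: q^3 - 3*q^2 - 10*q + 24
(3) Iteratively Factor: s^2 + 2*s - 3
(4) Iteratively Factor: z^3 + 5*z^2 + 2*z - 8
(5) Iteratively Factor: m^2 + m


(1) = (h - 5)*(h - 4)
(2) = (q - 4)*(q^2 + q - 6) = (q - 4)*(q + 3)*(q - 2)
(3) = (s - 1)*(s + 3)
(4) = (z + 4)*(z^2 + z - 2) = (z + 2)*(z + 4)*(z - 1)
(5) = (m)*(m + 1)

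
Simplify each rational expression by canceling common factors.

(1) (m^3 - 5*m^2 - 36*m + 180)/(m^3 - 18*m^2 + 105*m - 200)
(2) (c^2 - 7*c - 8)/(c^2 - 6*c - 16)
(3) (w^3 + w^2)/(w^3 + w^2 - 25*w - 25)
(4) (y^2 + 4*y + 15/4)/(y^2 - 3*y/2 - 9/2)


(1) = (m^2 - 36)/(m^2 - 13*m + 40)
(2) = (c + 1)/(c + 2)
(3) = w^2/(w^2 - 25)
(4) = (2*y + 5)/(2*y - 6)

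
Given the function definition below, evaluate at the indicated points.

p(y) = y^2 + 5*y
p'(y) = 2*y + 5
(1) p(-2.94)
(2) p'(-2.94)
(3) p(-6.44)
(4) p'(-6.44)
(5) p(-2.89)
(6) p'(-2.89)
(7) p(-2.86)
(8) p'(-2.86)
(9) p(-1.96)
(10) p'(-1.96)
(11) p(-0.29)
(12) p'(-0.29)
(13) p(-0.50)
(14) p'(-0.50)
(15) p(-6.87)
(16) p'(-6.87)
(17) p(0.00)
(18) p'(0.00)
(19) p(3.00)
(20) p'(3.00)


(1) = -6.06
(2) = -0.88
(3) = 9.27
(4) = -7.88
(5) = -6.10
(6) = -0.78
(7) = -6.12
(8) = -0.72
(9) = -5.96
(10) = 1.08
(11) = -1.37
(12) = 4.42
(13) = -2.25
(14) = 4.00
(15) = 12.85
(16) = -8.74
(17) = 0.00
(18) = 5.00
(19) = 24.00
(20) = 11.00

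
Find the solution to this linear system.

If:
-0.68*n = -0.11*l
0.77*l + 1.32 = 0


Then:
l = -1.71
n = -0.28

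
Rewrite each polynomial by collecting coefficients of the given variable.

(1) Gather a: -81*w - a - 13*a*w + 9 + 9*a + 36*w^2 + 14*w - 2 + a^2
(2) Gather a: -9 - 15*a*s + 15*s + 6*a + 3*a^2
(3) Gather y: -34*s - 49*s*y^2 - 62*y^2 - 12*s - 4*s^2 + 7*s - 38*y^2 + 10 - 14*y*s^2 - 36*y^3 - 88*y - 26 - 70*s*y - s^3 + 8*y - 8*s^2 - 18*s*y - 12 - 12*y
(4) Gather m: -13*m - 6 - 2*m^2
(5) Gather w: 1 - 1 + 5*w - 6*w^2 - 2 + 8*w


(1) = a^2 + a*(8 - 13*w) + 36*w^2 - 67*w + 7
(2) = 3*a^2 + a*(6 - 15*s) + 15*s - 9
(3) = -s^3 - 12*s^2 - 39*s - 36*y^3 + y^2*(-49*s - 100) + y*(-14*s^2 - 88*s - 92) - 28
(4) = -2*m^2 - 13*m - 6
(5) = -6*w^2 + 13*w - 2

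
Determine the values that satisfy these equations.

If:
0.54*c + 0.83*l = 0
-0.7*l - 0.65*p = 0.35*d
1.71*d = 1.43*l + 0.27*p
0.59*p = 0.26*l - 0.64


Then:
c = -0.90
d = 0.36
l = 0.59
p = -0.83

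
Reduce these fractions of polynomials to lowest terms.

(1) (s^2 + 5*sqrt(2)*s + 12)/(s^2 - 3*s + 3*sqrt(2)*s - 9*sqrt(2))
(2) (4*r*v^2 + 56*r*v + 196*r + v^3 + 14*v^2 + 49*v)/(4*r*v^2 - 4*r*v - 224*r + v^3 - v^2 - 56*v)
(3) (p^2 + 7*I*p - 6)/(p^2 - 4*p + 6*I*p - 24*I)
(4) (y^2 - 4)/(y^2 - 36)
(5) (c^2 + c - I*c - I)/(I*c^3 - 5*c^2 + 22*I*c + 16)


(1) = (s + 2*sqrt(2))/(s - 3)
(2) = (v + 7)/(v - 8)
(3) = (p + I)/(p - 4)
(4) = (y^2 - 4)/(y^2 - 36)
(5) = (-I*c - I)/(c^2 + 6*I*c + 16)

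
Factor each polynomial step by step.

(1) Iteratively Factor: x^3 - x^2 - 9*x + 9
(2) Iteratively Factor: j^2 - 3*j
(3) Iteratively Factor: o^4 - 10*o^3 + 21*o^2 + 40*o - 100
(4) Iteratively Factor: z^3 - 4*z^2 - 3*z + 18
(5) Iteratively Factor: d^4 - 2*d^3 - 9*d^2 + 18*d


(1) = (x + 3)*(x^2 - 4*x + 3) = (x - 1)*(x + 3)*(x - 3)
(2) = (j - 3)*(j)
(3) = (o + 2)*(o^3 - 12*o^2 + 45*o - 50) = (o - 5)*(o + 2)*(o^2 - 7*o + 10) = (o - 5)*(o - 2)*(o + 2)*(o - 5)
(4) = (z - 3)*(z^2 - z - 6) = (z - 3)^2*(z + 2)
(5) = (d + 3)*(d^3 - 5*d^2 + 6*d) = (d - 3)*(d + 3)*(d^2 - 2*d) = (d - 3)*(d - 2)*(d + 3)*(d)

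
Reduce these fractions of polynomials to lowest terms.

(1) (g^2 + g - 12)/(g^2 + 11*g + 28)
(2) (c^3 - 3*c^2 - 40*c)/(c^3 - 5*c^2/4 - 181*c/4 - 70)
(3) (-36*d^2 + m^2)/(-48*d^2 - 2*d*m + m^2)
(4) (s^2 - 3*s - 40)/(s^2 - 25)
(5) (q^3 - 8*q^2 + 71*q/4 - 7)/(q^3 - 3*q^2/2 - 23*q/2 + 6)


(1) = (g - 3)/(g + 7)
(2) = 4*c/(4*c + 7)
(3) = (6*d - m)/(8*d - m)
(4) = (s - 8)/(s - 5)
(5) = (2*q - 7)/(2*q + 6)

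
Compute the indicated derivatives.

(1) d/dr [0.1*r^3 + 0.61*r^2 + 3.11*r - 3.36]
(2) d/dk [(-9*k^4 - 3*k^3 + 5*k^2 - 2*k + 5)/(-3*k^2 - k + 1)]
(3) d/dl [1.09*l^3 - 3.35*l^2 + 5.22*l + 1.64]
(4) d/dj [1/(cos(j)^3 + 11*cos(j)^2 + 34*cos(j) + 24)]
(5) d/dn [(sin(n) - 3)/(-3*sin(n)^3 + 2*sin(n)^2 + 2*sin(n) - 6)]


(1) = 0.3*r^2 + 1.22*r + 3.11
(2) = (54*k^5 + 36*k^4 - 30*k^3 - 20*k^2 + 40*k + 3)/(9*k^4 + 6*k^3 - 5*k^2 - 2*k + 1)
(3) = 3.27*l^2 - 6.7*l + 5.22
(4) = (3*cos(j)^2 + 22*cos(j) + 34)*sin(j)/(cos(j)^3 + 11*cos(j)^2 + 34*cos(j) + 24)^2
(5) = 16*(6*sin(n)^2 - 29*sin(n) + 12)*sin(n)*cos(n)/(8*sin(n)^2 - sin(n) + 3*sin(3*n) - 24)^2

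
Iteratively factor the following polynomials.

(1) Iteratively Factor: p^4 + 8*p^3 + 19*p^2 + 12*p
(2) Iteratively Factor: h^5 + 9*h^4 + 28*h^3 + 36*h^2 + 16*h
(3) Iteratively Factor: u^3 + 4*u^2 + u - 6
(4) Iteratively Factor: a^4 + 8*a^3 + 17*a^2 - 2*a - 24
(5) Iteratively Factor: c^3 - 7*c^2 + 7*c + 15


(1) = (p)*(p^3 + 8*p^2 + 19*p + 12) = p*(p + 4)*(p^2 + 4*p + 3) = p*(p + 1)*(p + 4)*(p + 3)
(2) = (h + 4)*(h^4 + 5*h^3 + 8*h^2 + 4*h) = (h + 1)*(h + 4)*(h^3 + 4*h^2 + 4*h) = h*(h + 1)*(h + 4)*(h^2 + 4*h + 4) = h*(h + 1)*(h + 2)*(h + 4)*(h + 2)
(3) = (u - 1)*(u^2 + 5*u + 6) = (u - 1)*(u + 3)*(u + 2)
(4) = (a + 2)*(a^3 + 6*a^2 + 5*a - 12) = (a - 1)*(a + 2)*(a^2 + 7*a + 12) = (a - 1)*(a + 2)*(a + 4)*(a + 3)
(5) = (c - 5)*(c^2 - 2*c - 3) = (c - 5)*(c - 3)*(c + 1)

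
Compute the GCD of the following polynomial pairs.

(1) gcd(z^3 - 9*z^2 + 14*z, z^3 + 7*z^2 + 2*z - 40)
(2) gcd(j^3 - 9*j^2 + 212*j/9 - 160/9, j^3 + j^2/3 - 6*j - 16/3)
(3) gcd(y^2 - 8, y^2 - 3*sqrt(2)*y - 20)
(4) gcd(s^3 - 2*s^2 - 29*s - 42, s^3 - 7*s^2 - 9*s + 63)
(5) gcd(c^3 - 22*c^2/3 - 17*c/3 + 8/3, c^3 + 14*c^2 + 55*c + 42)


(1) = z - 2
(2) = j - 8/3
(3) = y + 2*sqrt(2)
(4) = gcd((s - 7)*(s + 2)*(s + 3), (s - 7)*(s - 3)*(s + 3)) = s^2 - 4*s - 21
(5) = c + 1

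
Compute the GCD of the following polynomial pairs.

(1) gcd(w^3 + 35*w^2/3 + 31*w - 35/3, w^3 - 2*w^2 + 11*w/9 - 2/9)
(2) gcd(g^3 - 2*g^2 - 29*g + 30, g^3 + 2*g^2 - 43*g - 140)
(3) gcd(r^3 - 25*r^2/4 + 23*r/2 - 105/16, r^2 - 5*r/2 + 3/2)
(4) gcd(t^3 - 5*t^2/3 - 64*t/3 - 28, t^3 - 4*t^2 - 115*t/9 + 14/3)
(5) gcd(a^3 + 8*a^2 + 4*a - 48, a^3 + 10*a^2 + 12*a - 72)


(1) = w - 1/3
(2) = g + 5
(3) = r - 3/2
(4) = t^2 - 11*t/3 - 14
(5) = gcd((a - 2)*(a + 4)*(a + 6), (a - 2)*(a + 6)^2) = a^2 + 4*a - 12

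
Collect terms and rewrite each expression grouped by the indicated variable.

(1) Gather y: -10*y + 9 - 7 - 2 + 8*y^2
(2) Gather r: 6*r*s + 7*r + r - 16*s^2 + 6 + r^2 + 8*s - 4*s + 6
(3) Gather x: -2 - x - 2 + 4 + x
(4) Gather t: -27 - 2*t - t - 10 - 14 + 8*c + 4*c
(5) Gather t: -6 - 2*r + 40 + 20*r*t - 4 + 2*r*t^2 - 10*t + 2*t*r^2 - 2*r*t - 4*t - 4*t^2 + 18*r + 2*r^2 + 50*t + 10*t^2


(1) = 8*y^2 - 10*y
(2) = r^2 + r*(6*s + 8) - 16*s^2 + 4*s + 12
(3) = 0
(4) = 12*c - 3*t - 51
(5) = 2*r^2 + 16*r + t^2*(2*r + 6) + t*(2*r^2 + 18*r + 36) + 30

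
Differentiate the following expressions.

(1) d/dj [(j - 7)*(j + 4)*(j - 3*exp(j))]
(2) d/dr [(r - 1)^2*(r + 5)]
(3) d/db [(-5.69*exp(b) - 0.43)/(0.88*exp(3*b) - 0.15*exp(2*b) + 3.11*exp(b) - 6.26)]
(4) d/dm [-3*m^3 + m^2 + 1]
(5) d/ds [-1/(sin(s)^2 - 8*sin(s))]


(1) = -3*j^2*exp(j) + 3*j^2 + 3*j*exp(j) - 6*j + 93*exp(j) - 28
(2) = 3*(r - 1)*(r + 3)
(3) = (10.0144*exp(3*b) + 0.2817*exp(2*b) - 0.129*exp(b) + 36.9567)*exp(b)/(0.7744*exp(6*b) - 0.264*exp(5*b) + 5.4961*exp(4*b) - 11.9506*exp(3*b) + 11.5501*exp(2*b) - 38.9372*exp(b) + 39.1876)
(4) = m*(2 - 9*m)
(5) = 2*(sin(s) - 4)*cos(s)/((sin(s) - 8)^2*sin(s)^2)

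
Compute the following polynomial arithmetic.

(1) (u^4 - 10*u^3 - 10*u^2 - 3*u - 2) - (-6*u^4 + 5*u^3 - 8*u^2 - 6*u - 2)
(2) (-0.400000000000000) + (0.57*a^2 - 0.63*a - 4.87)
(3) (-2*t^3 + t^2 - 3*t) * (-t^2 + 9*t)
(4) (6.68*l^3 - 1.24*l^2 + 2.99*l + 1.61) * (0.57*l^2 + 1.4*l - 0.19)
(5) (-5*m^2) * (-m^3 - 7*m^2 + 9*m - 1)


(1) = 7*u^4 - 15*u^3 - 2*u^2 + 3*u
(2) = 0.57*a^2 - 0.63*a - 5.27
(3) = 2*t^5 - 19*t^4 + 12*t^3 - 27*t^2
(4) = 3.8076*l^5 + 8.6452*l^4 - 1.3009*l^3 + 5.3393*l^2 + 1.6859*l - 0.3059
(5) = 5*m^5 + 35*m^4 - 45*m^3 + 5*m^2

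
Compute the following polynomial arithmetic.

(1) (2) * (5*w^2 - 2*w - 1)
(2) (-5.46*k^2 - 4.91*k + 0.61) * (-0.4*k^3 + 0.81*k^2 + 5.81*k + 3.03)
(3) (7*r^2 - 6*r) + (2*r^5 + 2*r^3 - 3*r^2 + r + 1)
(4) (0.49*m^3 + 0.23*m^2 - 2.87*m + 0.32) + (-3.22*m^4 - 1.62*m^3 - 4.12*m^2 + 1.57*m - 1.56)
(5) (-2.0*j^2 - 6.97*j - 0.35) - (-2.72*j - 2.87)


(1) = 10*w^2 - 4*w - 2
(2) = 2.184*k^5 - 2.4586*k^4 - 35.9437*k^3 - 44.5768*k^2 - 11.3332*k + 1.8483
(3) = 2*r^5 + 2*r^3 + 4*r^2 - 5*r + 1
(4) = -3.22*m^4 - 1.13*m^3 - 3.89*m^2 - 1.3*m - 1.24
(5) = -2.0*j^2 - 4.25*j + 2.52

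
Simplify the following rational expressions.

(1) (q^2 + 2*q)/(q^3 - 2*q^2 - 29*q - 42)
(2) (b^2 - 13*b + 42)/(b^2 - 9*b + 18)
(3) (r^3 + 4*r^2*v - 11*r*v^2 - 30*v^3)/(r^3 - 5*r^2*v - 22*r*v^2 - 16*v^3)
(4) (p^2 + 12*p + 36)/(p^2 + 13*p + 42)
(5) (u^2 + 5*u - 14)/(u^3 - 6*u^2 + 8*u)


(1) = q/(q^2 - 4*q - 21)
(2) = (b - 7)/(b - 3)
(3) = (r^2 + 2*r*v - 15*v^2)/(r^2 - 7*r*v - 8*v^2)
(4) = (p + 6)/(p + 7)
(5) = (u + 7)/(u^2 - 4*u)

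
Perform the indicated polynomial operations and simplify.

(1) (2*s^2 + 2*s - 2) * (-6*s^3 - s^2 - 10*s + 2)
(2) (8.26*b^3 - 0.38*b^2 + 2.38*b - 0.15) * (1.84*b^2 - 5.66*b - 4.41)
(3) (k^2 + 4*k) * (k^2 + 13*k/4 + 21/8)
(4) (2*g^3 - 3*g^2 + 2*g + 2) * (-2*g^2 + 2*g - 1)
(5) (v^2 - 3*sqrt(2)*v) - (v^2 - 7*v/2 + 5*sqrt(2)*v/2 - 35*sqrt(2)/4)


(1) = -12*s^5 - 14*s^4 - 10*s^3 - 14*s^2 + 24*s - 4
(2) = 15.1984*b^5 - 47.4508*b^4 - 29.8966*b^3 - 12.071*b^2 - 9.6468*b + 0.6615
(3) = k^4 + 29*k^3/4 + 125*k^2/8 + 21*k/2
(4) = -4*g^5 + 10*g^4 - 12*g^3 + 3*g^2 + 2*g - 2
(5) = -11*sqrt(2)*v/2 + 7*v/2 + 35*sqrt(2)/4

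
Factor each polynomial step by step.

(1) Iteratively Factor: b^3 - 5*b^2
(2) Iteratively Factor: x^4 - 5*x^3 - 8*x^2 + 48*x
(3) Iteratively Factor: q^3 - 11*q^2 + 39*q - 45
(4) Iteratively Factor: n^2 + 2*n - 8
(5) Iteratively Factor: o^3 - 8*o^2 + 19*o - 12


(1) = (b)*(b^2 - 5*b) = b^2*(b - 5)
(2) = (x - 4)*(x^3 - x^2 - 12*x) = x*(x - 4)*(x^2 - x - 12) = x*(x - 4)^2*(x + 3)
(3) = (q - 5)*(q^2 - 6*q + 9) = (q - 5)*(q - 3)*(q - 3)
(4) = (n + 4)*(n - 2)
(5) = (o - 4)*(o^2 - 4*o + 3) = (o - 4)*(o - 1)*(o - 3)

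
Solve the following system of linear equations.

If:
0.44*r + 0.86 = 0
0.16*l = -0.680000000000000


Then:
l = -4.25
r = -1.95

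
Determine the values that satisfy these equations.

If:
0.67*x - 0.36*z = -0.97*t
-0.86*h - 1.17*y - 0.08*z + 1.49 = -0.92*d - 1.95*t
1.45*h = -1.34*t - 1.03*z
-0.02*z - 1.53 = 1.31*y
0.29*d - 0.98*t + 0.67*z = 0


Then:
d = -1.40009439323223*z - 1.64902907587622
h = 0.450958971770232 - 0.959270456572804*z
t = 0.26935982241087*z - 0.487977991840922
x = 0.147344734718592*z + 0.706475600127903
y = -0.0152671755725191*z - 1.16793893129771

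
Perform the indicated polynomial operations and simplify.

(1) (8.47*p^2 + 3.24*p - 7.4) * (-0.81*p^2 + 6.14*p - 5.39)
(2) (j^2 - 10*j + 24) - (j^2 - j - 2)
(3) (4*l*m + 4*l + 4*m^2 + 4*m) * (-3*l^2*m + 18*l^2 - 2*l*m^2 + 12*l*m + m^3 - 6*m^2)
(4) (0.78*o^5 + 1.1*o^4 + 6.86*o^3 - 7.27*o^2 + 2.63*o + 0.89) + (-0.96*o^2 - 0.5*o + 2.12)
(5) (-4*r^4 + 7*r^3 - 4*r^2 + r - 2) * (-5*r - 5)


(1) = -6.8607*p^4 + 49.3814*p^3 - 19.7657*p^2 - 62.8996*p + 39.886
(2) = 26 - 9*j
(3) = -12*l^3*m^2 + 60*l^3*m + 72*l^3 - 20*l^2*m^3 + 100*l^2*m^2 + 120*l^2*m - 4*l*m^4 + 20*l*m^3 + 24*l*m^2 + 4*m^5 - 20*m^4 - 24*m^3
(4) = 0.78*o^5 + 1.1*o^4 + 6.86*o^3 - 8.23*o^2 + 2.13*o + 3.01
(5) = 20*r^5 - 15*r^4 - 15*r^3 + 15*r^2 + 5*r + 10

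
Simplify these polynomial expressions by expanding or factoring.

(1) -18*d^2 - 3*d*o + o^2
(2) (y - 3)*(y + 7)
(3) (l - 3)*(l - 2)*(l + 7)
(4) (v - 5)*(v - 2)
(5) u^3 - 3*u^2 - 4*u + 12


(1) = (-6*d + o)*(3*d + o)
(2) = y^2 + 4*y - 21
(3) = l^3 + 2*l^2 - 29*l + 42
(4) = v^2 - 7*v + 10
(5) = (u - 3)*(u - 2)*(u + 2)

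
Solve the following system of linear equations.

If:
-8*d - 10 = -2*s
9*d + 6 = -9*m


Then:
d = s/4 - 5/4
m = 7/12 - s/4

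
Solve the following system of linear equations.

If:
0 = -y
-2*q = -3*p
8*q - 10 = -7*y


Then:
p = 5/6
q = 5/4
y = 0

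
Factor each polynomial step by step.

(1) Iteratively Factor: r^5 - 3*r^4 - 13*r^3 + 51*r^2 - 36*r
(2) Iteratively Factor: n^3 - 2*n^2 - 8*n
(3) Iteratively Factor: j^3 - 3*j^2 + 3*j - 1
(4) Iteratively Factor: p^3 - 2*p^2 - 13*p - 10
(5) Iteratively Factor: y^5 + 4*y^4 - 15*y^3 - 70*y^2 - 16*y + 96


(1) = (r - 3)*(r^4 - 13*r^2 + 12*r) = r*(r - 3)*(r^3 - 13*r + 12) = r*(r - 3)^2*(r^2 + 3*r - 4) = r*(r - 3)^2*(r - 1)*(r + 4)
(2) = (n + 2)*(n^2 - 4*n) = (n - 4)*(n + 2)*(n)
(3) = (j - 1)*(j^2 - 2*j + 1) = (j - 1)^2*(j - 1)
(4) = (p + 1)*(p^2 - 3*p - 10) = (p + 1)*(p + 2)*(p - 5)
(5) = (y + 2)*(y^4 + 2*y^3 - 19*y^2 - 32*y + 48) = (y + 2)*(y + 4)*(y^3 - 2*y^2 - 11*y + 12) = (y + 2)*(y + 3)*(y + 4)*(y^2 - 5*y + 4) = (y - 4)*(y + 2)*(y + 3)*(y + 4)*(y - 1)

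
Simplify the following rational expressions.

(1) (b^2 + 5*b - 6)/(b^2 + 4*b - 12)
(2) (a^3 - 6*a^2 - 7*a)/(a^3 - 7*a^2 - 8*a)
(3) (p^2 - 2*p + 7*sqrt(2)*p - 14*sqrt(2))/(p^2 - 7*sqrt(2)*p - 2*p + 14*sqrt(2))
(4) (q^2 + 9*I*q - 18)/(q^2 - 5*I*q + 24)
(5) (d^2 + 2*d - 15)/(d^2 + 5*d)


(1) = (b - 1)/(b - 2)
(2) = (a - 7)/(a - 8)
(3) = (p + 7*sqrt(2))/(p - 7*sqrt(2))
(4) = (q + 6*I)/(q - 8*I)
(5) = (d - 3)/d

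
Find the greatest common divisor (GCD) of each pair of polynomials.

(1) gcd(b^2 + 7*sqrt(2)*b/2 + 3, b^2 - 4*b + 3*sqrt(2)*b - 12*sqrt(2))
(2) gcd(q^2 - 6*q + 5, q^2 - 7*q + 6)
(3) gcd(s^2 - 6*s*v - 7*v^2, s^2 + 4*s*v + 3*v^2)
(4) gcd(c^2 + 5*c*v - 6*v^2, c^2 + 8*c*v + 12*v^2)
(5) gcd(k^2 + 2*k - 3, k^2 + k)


(1) = b + 3*sqrt(2)
(2) = q - 1
(3) = s + v
(4) = gcd((c - v)*(c + 6*v), (c + 2*v)*(c + 6*v)) = c + 6*v
(5) = 1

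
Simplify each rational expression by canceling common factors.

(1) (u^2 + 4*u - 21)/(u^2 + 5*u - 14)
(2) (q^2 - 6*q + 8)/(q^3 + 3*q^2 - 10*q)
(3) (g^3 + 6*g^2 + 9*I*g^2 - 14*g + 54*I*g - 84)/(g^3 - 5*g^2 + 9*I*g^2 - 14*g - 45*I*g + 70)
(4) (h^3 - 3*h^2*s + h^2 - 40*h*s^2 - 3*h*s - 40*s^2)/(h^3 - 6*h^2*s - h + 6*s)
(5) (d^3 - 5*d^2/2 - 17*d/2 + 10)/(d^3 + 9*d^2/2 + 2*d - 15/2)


(1) = (u - 3)/(u - 2)
(2) = (q - 4)/(q^2 + 5*q)
(3) = (g + 6)/(g - 5)
(4) = (-h^2 + 3*h*s + 40*s^2)/(-h^2 + 6*h*s + h - 6*s)
(5) = (d - 4)/(d + 3)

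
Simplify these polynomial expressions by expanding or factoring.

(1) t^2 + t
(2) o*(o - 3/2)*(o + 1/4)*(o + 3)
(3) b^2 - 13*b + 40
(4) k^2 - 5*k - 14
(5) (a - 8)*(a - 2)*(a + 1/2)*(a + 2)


(1) = t*(t + 1)
(2) = o^4 + 7*o^3/4 - 33*o^2/8 - 9*o/8
(3) = (b - 8)*(b - 5)
(4) = (k - 7)*(k + 2)
(5) = a^4 - 15*a^3/2 - 8*a^2 + 30*a + 16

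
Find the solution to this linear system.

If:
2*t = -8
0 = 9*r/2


Then:
r = 0
t = -4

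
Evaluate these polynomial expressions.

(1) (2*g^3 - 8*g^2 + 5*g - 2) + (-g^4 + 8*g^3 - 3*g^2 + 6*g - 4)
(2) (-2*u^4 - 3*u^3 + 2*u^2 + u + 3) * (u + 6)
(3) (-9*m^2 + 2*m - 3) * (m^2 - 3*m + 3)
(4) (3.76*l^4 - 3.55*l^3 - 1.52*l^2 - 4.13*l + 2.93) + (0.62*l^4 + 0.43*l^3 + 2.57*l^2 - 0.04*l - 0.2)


(1) = -g^4 + 10*g^3 - 11*g^2 + 11*g - 6
(2) = -2*u^5 - 15*u^4 - 16*u^3 + 13*u^2 + 9*u + 18
(3) = -9*m^4 + 29*m^3 - 36*m^2 + 15*m - 9
(4) = 4.38*l^4 - 3.12*l^3 + 1.05*l^2 - 4.17*l + 2.73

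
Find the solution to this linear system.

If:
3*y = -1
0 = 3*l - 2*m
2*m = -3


Then:
l = -1
m = -3/2
y = -1/3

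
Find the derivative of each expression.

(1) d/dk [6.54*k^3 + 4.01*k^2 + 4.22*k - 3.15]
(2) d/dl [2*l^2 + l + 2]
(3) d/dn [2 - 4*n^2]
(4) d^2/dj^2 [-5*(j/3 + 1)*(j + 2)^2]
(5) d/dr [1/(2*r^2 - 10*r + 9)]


(1) = 19.62*k^2 + 8.02*k + 4.22
(2) = 4*l + 1
(3) = -8*n
(4) = -10*j - 70/3
(5) = 2*(5 - 2*r)/(2*r^2 - 10*r + 9)^2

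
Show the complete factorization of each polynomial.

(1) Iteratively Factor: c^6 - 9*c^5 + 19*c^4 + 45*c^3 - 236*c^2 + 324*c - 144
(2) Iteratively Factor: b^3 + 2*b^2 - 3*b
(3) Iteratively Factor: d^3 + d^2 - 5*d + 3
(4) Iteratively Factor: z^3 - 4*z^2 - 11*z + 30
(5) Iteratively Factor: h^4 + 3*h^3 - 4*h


(1) = (c - 2)*(c^5 - 7*c^4 + 5*c^3 + 55*c^2 - 126*c + 72) = (c - 2)^2*(c^4 - 5*c^3 - 5*c^2 + 45*c - 36) = (c - 2)^2*(c - 1)*(c^3 - 4*c^2 - 9*c + 36) = (c - 2)^2*(c - 1)*(c + 3)*(c^2 - 7*c + 12) = (c - 4)*(c - 2)^2*(c - 1)*(c + 3)*(c - 3)
(2) = (b + 3)*(b^2 - b) = (b - 1)*(b + 3)*(b)
(3) = (d - 1)*(d^2 + 2*d - 3) = (d - 1)*(d + 3)*(d - 1)
(4) = (z + 3)*(z^2 - 7*z + 10) = (z - 2)*(z + 3)*(z - 5)
(5) = (h + 2)*(h^3 + h^2 - 2*h) = (h - 1)*(h + 2)*(h^2 + 2*h) = (h - 1)*(h + 2)^2*(h)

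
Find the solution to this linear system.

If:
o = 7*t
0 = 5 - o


Then:
o = 5
t = 5/7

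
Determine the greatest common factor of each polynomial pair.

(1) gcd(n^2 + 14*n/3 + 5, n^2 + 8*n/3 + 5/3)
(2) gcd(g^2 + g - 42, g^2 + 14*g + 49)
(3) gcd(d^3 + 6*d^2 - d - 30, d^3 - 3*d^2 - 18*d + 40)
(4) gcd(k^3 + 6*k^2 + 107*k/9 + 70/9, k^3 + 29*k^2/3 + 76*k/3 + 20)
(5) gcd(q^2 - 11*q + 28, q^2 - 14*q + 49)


(1) = gcd((n + 5/3)*(n + 3), (n + 1)*(n + 5/3)) = n + 5/3
(2) = gcd((g - 6)*(g + 7), (g + 7)^2) = g + 7
(3) = d - 2
(4) = gcd((k + 5/3)*(k + 2)*(k + 7/3), (k + 5/3)*(k + 2)*(k + 6)) = k^2 + 11*k/3 + 10/3
(5) = gcd((q - 7)*(q - 4), (q - 7)^2) = q - 7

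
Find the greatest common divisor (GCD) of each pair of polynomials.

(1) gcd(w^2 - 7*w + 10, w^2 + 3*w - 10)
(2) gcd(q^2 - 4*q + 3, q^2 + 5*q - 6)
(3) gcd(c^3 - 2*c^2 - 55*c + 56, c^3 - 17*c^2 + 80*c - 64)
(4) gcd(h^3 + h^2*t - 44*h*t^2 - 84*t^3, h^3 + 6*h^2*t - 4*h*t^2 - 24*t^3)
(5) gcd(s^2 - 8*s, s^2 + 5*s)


(1) = gcd((w - 5)*(w - 2), (w - 2)*(w + 5)) = w - 2
(2) = q - 1
(3) = c^2 - 9*c + 8
(4) = gcd((h - 7*t)*(h + 2*t)*(h + 6*t), (h - 2*t)*(h + 2*t)*(h + 6*t)) = h^2 + 8*h*t + 12*t^2
(5) = s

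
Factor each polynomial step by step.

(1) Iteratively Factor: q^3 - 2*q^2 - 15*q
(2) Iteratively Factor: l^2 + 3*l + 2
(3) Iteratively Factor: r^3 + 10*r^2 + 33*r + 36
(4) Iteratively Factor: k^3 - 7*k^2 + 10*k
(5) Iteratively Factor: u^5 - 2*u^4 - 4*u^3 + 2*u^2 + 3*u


(1) = (q - 5)*(q^2 + 3*q) = q*(q - 5)*(q + 3)
(2) = (l + 2)*(l + 1)
(3) = (r + 4)*(r^2 + 6*r + 9) = (r + 3)*(r + 4)*(r + 3)
(4) = (k)*(k^2 - 7*k + 10) = k*(k - 5)*(k - 2)
(5) = (u)*(u^4 - 2*u^3 - 4*u^2 + 2*u + 3) = u*(u - 3)*(u^3 + u^2 - u - 1) = u*(u - 3)*(u + 1)*(u^2 - 1) = u*(u - 3)*(u - 1)*(u + 1)*(u + 1)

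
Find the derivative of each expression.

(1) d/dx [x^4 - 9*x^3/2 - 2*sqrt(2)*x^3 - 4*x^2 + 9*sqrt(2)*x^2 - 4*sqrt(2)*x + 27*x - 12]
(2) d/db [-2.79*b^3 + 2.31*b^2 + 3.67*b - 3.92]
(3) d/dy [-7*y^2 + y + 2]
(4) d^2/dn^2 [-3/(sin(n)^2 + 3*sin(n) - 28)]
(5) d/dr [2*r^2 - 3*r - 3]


(1) = 4*x^3 - 27*x^2/2 - 6*sqrt(2)*x^2 - 8*x + 18*sqrt(2)*x - 4*sqrt(2) + 27
(2) = -8.37*b^2 + 4.62*b + 3.67
(3) = 1 - 14*y
(4) = 3*(4*sin(n)^4 + 9*sin(n)^3 + 115*sin(n)^2 + 66*sin(n) - 74)/(sin(n)^2 + 3*sin(n) - 28)^3
(5) = 4*r - 3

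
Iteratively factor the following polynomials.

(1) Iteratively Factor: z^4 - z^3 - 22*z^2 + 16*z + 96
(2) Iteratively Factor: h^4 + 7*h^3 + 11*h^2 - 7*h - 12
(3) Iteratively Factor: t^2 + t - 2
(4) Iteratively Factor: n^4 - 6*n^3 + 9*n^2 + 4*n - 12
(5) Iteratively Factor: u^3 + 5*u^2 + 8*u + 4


(1) = (z + 4)*(z^3 - 5*z^2 - 2*z + 24) = (z - 3)*(z + 4)*(z^2 - 2*z - 8) = (z - 4)*(z - 3)*(z + 4)*(z + 2)
(2) = (h + 3)*(h^3 + 4*h^2 - h - 4) = (h + 1)*(h + 3)*(h^2 + 3*h - 4) = (h + 1)*(h + 3)*(h + 4)*(h - 1)
(3) = (t - 1)*(t + 2)
(4) = (n - 3)*(n^3 - 3*n^2 + 4) = (n - 3)*(n - 2)*(n^2 - n - 2) = (n - 3)*(n - 2)^2*(n + 1)
(5) = (u + 2)*(u^2 + 3*u + 2) = (u + 2)^2*(u + 1)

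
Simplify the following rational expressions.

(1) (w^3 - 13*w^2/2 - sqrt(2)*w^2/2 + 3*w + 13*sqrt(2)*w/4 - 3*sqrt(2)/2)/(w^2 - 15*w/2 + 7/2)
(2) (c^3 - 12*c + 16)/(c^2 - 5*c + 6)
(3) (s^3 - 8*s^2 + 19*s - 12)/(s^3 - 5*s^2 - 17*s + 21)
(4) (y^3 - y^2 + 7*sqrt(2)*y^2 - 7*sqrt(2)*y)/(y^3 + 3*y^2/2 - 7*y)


(1) = (8*w^2 + w*(-48 - 4*sqrt(2)) + 24*sqrt(2))/(8*w - 56)
(2) = (c^2 + 2*c - 8)/(c - 3)
(3) = (s^2 - 7*s + 12)/(s^2 - 4*s - 21)
(4) = (2*y^2 + y*(-2 + 14*sqrt(2)) - 14*sqrt(2))/(2*y^2 + 3*y - 14)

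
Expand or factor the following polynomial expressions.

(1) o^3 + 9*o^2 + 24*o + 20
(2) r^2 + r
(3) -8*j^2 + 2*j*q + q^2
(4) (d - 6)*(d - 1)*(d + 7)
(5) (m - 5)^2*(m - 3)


(1) = (o + 2)^2*(o + 5)
(2) = r*(r + 1)
(3) = (-2*j + q)*(4*j + q)
(4) = d^3 - 43*d + 42
(5) = m^3 - 13*m^2 + 55*m - 75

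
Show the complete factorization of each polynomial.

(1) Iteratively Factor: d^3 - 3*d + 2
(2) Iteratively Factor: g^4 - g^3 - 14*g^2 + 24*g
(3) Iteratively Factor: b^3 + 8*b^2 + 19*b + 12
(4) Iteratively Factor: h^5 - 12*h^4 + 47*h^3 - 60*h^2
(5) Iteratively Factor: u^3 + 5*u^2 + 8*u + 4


(1) = (d - 1)*(d^2 + d - 2) = (d - 1)*(d + 2)*(d - 1)
(2) = (g + 4)*(g^3 - 5*g^2 + 6*g) = g*(g + 4)*(g^2 - 5*g + 6) = g*(g - 3)*(g + 4)*(g - 2)
(3) = (b + 4)*(b^2 + 4*b + 3) = (b + 3)*(b + 4)*(b + 1)
(4) = (h - 3)*(h^4 - 9*h^3 + 20*h^2) = (h - 5)*(h - 3)*(h^3 - 4*h^2) = h*(h - 5)*(h - 3)*(h^2 - 4*h) = h^2*(h - 5)*(h - 3)*(h - 4)
(5) = (u + 2)*(u^2 + 3*u + 2) = (u + 1)*(u + 2)*(u + 2)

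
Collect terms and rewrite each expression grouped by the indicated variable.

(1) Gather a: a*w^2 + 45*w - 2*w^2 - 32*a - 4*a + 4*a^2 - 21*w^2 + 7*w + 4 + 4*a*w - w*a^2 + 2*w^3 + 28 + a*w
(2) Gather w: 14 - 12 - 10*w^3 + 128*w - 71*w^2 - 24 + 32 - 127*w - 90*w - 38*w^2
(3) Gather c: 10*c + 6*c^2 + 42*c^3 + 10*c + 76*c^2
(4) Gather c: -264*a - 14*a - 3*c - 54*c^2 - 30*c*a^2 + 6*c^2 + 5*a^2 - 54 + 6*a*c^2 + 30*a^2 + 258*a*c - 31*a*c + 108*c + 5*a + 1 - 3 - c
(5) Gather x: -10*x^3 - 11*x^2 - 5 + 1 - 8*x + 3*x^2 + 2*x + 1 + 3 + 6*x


(1) = a^2*(4 - w) + a*(w^2 + 5*w - 36) + 2*w^3 - 23*w^2 + 52*w + 32
(2) = -10*w^3 - 109*w^2 - 89*w + 10
(3) = 42*c^3 + 82*c^2 + 20*c
(4) = 35*a^2 - 273*a + c^2*(6*a - 48) + c*(-30*a^2 + 227*a + 104) - 56
(5) = -10*x^3 - 8*x^2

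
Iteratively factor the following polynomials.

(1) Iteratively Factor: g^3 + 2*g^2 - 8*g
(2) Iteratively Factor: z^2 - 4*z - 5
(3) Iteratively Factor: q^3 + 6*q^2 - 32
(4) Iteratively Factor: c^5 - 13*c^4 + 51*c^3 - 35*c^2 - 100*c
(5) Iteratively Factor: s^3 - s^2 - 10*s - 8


(1) = (g + 4)*(g^2 - 2*g) = g*(g + 4)*(g - 2)
(2) = (z - 5)*(z + 1)
(3) = (q + 4)*(q^2 + 2*q - 8) = (q + 4)^2*(q - 2)
(4) = (c + 1)*(c^4 - 14*c^3 + 65*c^2 - 100*c) = (c - 4)*(c + 1)*(c^3 - 10*c^2 + 25*c) = (c - 5)*(c - 4)*(c + 1)*(c^2 - 5*c) = (c - 5)^2*(c - 4)*(c + 1)*(c)
(5) = (s + 2)*(s^2 - 3*s - 4) = (s - 4)*(s + 2)*(s + 1)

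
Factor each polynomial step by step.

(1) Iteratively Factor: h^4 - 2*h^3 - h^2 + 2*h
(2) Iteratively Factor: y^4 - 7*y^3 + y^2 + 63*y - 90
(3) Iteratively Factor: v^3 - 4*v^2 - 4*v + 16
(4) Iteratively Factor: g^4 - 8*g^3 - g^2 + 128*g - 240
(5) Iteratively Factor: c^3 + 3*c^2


(1) = (h - 1)*(h^3 - h^2 - 2*h) = h*(h - 1)*(h^2 - h - 2) = h*(h - 2)*(h - 1)*(h + 1)
(2) = (y - 3)*(y^3 - 4*y^2 - 11*y + 30) = (y - 3)*(y - 2)*(y^2 - 2*y - 15) = (y - 5)*(y - 3)*(y - 2)*(y + 3)
(3) = (v - 4)*(v^2 - 4) = (v - 4)*(v + 2)*(v - 2)
(4) = (g - 3)*(g^3 - 5*g^2 - 16*g + 80) = (g - 5)*(g - 3)*(g^2 - 16) = (g - 5)*(g - 4)*(g - 3)*(g + 4)
(5) = (c)*(c^2 + 3*c) = c*(c + 3)*(c)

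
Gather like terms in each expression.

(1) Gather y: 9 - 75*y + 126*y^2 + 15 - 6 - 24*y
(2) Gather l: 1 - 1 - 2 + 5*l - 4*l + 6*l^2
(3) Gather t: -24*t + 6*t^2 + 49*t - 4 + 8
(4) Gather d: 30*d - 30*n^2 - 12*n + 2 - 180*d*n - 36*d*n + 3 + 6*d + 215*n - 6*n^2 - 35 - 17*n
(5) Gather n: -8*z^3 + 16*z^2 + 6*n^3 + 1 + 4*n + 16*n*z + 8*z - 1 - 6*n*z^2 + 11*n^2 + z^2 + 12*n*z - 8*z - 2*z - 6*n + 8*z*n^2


(1) = 126*y^2 - 99*y + 18
(2) = 6*l^2 + l - 2
(3) = 6*t^2 + 25*t + 4
(4) = d*(36 - 216*n) - 36*n^2 + 186*n - 30
(5) = 6*n^3 + n^2*(8*z + 11) + n*(-6*z^2 + 28*z - 2) - 8*z^3 + 17*z^2 - 2*z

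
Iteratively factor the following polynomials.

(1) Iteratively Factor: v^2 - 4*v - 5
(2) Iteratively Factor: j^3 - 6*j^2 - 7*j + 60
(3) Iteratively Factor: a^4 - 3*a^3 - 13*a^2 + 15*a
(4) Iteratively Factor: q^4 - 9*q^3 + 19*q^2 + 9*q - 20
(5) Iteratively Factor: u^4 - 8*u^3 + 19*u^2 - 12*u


(1) = (v + 1)*(v - 5)
(2) = (j - 5)*(j^2 - j - 12) = (j - 5)*(j - 4)*(j + 3)
(3) = (a - 5)*(a^3 + 2*a^2 - 3*a) = (a - 5)*(a - 1)*(a^2 + 3*a) = (a - 5)*(a - 1)*(a + 3)*(a)
(4) = (q - 1)*(q^3 - 8*q^2 + 11*q + 20) = (q - 5)*(q - 1)*(q^2 - 3*q - 4) = (q - 5)*(q - 4)*(q - 1)*(q + 1)
(5) = (u - 4)*(u^3 - 4*u^2 + 3*u) = (u - 4)*(u - 3)*(u^2 - u) = (u - 4)*(u - 3)*(u - 1)*(u)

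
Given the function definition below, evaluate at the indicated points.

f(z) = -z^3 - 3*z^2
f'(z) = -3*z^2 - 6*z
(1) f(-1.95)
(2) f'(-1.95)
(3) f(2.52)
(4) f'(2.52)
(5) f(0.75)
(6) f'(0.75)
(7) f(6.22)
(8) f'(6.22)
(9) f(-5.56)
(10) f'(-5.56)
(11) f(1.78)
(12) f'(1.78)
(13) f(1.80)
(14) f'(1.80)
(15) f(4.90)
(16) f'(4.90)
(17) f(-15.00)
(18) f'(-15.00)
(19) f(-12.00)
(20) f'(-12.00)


(1) = -3.99
(2) = 0.29
(3) = -35.05
(4) = -34.17
(5) = -2.11
(6) = -6.19
(7) = -356.71
(8) = -153.39
(9) = 79.14
(10) = -59.38
(11) = -15.14
(12) = -20.19
(13) = -15.55
(14) = -20.52
(15) = -189.68
(16) = -101.43
(17) = 2700.00
(18) = -585.00
(19) = 1296.00
(20) = -360.00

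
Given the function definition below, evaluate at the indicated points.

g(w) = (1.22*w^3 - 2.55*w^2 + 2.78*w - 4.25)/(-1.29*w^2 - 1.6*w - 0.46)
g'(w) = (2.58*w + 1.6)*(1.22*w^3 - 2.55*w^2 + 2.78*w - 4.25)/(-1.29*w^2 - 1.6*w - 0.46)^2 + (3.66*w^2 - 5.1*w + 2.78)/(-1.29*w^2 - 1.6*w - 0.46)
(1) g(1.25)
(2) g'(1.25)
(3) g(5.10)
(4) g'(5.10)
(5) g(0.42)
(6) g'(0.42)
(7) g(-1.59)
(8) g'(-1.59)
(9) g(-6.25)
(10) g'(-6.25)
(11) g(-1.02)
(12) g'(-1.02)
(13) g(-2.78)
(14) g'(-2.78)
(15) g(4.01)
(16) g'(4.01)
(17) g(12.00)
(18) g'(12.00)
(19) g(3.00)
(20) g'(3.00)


(1) = 0.53
(2) = -1.05
(3) = -2.50
(4) = -0.83
(5) = 2.53
(6) = -5.94
(7) = 17.01
(8) = 19.04
(9) = 10.26
(10) = -0.70
(11) = 64.86
(12) = 324.00
(13) = 9.68
(14) = 1.45
(15) = -1.61
(16) = -0.79
(17) = -8.62
(18) = -0.92
(19) = -0.83
(20) = -0.75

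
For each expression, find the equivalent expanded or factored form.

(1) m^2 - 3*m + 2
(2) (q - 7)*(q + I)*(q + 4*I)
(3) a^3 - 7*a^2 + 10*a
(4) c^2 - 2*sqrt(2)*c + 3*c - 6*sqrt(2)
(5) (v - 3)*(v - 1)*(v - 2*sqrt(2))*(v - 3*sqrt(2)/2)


(1) = (m - 2)*(m - 1)
(2) = q^3 - 7*q^2 + 5*I*q^2 - 4*q - 35*I*q + 28
(3) = a*(a - 5)*(a - 2)
(4) = (c + 3)*(c - 2*sqrt(2))
(5) = v^4 - 7*sqrt(2)*v^3/2 - 4*v^3 + 9*v^2 + 14*sqrt(2)*v^2 - 24*v - 21*sqrt(2)*v/2 + 18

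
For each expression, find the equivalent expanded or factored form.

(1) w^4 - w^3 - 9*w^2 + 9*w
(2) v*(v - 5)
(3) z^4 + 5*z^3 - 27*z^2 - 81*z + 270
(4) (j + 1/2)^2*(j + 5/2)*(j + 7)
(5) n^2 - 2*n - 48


(1) = w*(w - 3)*(w - 1)*(w + 3)
(2) = v^2 - 5*v
(3) = (z - 3)^2*(z + 5)*(z + 6)
(4) = j^4 + 21*j^3/2 + 109*j^2/4 + 159*j/8 + 35/8
(5) = (n - 8)*(n + 6)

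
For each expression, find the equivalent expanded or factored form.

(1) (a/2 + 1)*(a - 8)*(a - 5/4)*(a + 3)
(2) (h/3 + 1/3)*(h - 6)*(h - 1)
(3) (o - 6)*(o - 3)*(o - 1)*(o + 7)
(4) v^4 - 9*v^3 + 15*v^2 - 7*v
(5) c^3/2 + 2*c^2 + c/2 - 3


(1) = a^4/2 - 17*a^3/8 - 121*a^2/8 - 11*a/4 + 30
(2) = h^3/3 - 2*h^2 - h/3 + 2
(3) = o^4 - 3*o^3 - 43*o^2 + 171*o - 126
(4) = v*(v - 7)*(v - 1)^2
(5) = (c/2 + 1)*(c - 1)*(c + 3)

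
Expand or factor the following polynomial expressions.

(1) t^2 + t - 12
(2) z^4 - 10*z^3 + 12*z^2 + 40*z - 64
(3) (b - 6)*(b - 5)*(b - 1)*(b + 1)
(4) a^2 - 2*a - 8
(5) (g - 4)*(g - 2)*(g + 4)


(1) = (t - 3)*(t + 4)
(2) = (z - 8)*(z - 2)^2*(z + 2)
(3) = b^4 - 11*b^3 + 29*b^2 + 11*b - 30
(4) = (a - 4)*(a + 2)
(5) = g^3 - 2*g^2 - 16*g + 32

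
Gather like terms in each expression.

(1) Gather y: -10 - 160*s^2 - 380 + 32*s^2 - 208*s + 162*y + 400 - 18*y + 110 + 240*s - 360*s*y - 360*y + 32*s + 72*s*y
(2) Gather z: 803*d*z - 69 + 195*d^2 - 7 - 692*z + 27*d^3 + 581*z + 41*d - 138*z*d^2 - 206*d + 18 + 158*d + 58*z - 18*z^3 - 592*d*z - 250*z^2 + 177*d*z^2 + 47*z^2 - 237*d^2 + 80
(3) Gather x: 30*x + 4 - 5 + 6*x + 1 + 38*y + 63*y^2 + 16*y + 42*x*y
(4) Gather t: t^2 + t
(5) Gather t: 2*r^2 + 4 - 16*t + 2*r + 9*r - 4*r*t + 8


(1) = -128*s^2 + 64*s + y*(-288*s - 216) + 120
(2) = 27*d^3 - 42*d^2 - 7*d - 18*z^3 + z^2*(177*d - 203) + z*(-138*d^2 + 211*d - 53) + 22
(3) = x*(42*y + 36) + 63*y^2 + 54*y
(4) = t^2 + t
(5) = 2*r^2 + 11*r + t*(-4*r - 16) + 12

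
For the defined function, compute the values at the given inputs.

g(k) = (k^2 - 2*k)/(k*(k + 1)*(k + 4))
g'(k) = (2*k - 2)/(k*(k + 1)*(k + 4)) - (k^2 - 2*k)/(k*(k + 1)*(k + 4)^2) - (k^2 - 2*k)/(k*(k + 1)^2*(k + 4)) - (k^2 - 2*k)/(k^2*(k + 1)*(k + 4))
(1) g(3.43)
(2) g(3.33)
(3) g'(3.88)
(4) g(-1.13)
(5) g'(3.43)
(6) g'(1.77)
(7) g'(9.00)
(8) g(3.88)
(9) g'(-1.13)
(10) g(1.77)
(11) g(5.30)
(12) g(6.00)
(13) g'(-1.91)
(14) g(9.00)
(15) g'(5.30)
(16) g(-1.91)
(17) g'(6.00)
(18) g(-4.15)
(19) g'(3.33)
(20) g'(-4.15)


(1) = 0.04
(2) = 0.04
(3) = 0.01
(4) = 8.39
(5) = 0.01
(6) = 0.07
(7) = -0.00
(8) = 0.05
(9) = 58.93
(10) = -0.01
(11) = 0.06
(12) = 0.06
(13) = 0.75
(14) = 0.05
(15) = 0.00
(16) = 2.06
(17) = 0.00
(18) = -13.02
(19) = 0.02
(20) = -88.79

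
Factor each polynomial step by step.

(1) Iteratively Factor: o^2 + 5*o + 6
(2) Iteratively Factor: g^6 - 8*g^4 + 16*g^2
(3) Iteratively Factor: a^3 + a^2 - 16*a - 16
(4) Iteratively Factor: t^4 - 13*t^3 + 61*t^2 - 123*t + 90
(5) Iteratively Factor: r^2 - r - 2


(1) = (o + 3)*(o + 2)
(2) = (g - 2)*(g^5 + 2*g^4 - 4*g^3 - 8*g^2) = (g - 2)^2*(g^4 + 4*g^3 + 4*g^2) = g*(g - 2)^2*(g^3 + 4*g^2 + 4*g) = g*(g - 2)^2*(g + 2)*(g^2 + 2*g) = g^2*(g - 2)^2*(g + 2)*(g + 2)
(3) = (a - 4)*(a^2 + 5*a + 4) = (a - 4)*(a + 1)*(a + 4)
(4) = (t - 5)*(t^3 - 8*t^2 + 21*t - 18) = (t - 5)*(t - 3)*(t^2 - 5*t + 6) = (t - 5)*(t - 3)^2*(t - 2)
(5) = (r + 1)*(r - 2)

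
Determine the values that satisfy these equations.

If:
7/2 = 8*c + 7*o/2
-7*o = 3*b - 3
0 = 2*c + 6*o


Then:
b = 172/123
c = 21/41
o = -7/41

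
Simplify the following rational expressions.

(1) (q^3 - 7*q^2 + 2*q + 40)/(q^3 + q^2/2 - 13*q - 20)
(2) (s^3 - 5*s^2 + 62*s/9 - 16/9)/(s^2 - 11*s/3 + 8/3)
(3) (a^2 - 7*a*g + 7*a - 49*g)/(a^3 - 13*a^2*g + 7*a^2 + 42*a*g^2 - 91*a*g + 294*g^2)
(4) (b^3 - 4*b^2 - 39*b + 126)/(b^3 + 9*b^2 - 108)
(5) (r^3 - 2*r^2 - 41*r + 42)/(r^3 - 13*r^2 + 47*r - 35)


(1) = (2*q - 10)/(2*q + 5)
(2) = (3*s^2 - 7*s + 2)/(3*s - 3)
(3) = 1/(a - 6*g)
(4) = (b - 7)/(b + 6)
(5) = (r + 6)/(r - 5)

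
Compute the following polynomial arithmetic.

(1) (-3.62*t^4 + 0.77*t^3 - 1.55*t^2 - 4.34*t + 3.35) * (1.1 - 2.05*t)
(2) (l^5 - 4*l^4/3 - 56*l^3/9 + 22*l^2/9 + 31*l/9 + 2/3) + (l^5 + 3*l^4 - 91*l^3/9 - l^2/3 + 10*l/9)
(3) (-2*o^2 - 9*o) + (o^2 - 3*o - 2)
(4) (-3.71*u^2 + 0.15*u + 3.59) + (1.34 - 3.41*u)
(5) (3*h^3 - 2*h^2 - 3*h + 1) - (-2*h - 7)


(1) = 7.421*t^5 - 5.5605*t^4 + 4.0245*t^3 + 7.192*t^2 - 11.6415*t + 3.685
(2) = 2*l^5 + 5*l^4/3 - 49*l^3/3 + 19*l^2/9 + 41*l/9 + 2/3
(3) = -o^2 - 12*o - 2
(4) = -3.71*u^2 - 3.26*u + 4.93
(5) = 3*h^3 - 2*h^2 - h + 8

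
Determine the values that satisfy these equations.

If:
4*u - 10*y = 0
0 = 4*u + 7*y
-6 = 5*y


Then:
No Solution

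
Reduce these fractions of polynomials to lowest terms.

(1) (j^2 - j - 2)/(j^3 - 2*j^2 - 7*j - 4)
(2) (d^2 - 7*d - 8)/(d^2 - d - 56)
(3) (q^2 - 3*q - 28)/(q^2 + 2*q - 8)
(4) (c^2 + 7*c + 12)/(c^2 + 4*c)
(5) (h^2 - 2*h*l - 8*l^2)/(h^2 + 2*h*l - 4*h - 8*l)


(1) = (j - 2)/(j^2 - 3*j - 4)
(2) = (d + 1)/(d + 7)
(3) = (q - 7)/(q - 2)
(4) = (c + 3)/c
(5) = (h - 4*l)/(h - 4)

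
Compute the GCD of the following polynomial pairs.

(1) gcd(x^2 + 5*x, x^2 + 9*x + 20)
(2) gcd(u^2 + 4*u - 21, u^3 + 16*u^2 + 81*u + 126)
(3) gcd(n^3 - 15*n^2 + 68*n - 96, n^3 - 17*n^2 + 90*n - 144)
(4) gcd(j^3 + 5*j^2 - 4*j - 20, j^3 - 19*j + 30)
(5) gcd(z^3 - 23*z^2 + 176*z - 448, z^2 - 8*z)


(1) = gcd(x*(x + 5), (x + 4)*(x + 5)) = x + 5
(2) = gcd((u - 3)*(u + 7), (u + 3)*(u + 6)*(u + 7)) = u + 7
(3) = n^2 - 11*n + 24
(4) = gcd((j - 2)*(j + 2)*(j + 5), (j - 3)*(j - 2)*(j + 5)) = j^2 + 3*j - 10
(5) = z - 8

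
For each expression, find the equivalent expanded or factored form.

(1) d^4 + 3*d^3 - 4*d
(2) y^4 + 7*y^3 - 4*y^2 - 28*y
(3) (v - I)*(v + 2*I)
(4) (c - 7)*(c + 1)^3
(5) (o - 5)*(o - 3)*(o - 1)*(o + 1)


(1) = d*(d - 1)*(d + 2)^2
(2) = y*(y - 2)*(y + 2)*(y + 7)
(3) = v^2 + I*v + 2
(4) = c^4 - 4*c^3 - 18*c^2 - 20*c - 7
(5) = o^4 - 8*o^3 + 14*o^2 + 8*o - 15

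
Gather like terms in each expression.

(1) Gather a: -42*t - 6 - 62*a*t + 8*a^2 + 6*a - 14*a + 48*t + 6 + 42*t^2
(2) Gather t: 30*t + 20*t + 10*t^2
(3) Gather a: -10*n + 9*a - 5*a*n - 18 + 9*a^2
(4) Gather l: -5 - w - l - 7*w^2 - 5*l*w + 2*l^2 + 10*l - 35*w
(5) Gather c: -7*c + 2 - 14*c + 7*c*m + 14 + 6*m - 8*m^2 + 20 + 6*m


(1) = 8*a^2 + a*(-62*t - 8) + 42*t^2 + 6*t
(2) = 10*t^2 + 50*t
(3) = 9*a^2 + a*(9 - 5*n) - 10*n - 18
(4) = 2*l^2 + l*(9 - 5*w) - 7*w^2 - 36*w - 5
(5) = c*(7*m - 21) - 8*m^2 + 12*m + 36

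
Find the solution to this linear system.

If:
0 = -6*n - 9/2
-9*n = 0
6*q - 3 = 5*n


Then:
No Solution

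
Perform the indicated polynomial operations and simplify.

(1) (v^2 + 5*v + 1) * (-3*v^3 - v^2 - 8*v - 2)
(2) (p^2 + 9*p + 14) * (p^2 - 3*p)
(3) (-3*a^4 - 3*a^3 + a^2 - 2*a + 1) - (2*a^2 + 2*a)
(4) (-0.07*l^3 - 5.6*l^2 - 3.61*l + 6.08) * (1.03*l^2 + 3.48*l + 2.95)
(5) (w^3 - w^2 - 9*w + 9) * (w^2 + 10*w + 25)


(1) = -3*v^5 - 16*v^4 - 16*v^3 - 43*v^2 - 18*v - 2
(2) = p^4 + 6*p^3 - 13*p^2 - 42*p
(3) = -3*a^4 - 3*a^3 - a^2 - 4*a + 1
(4) = -0.0721*l^5 - 6.0116*l^4 - 23.4128*l^3 - 22.8204*l^2 + 10.5089*l + 17.936
(5) = w^5 + 9*w^4 + 6*w^3 - 106*w^2 - 135*w + 225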